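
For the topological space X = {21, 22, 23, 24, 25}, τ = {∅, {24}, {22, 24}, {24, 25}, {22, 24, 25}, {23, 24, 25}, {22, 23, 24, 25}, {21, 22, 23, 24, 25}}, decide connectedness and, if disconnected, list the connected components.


(X, τ) is connected.

Find clopen sets (U ∈ τ with X ∖ U ∈ τ):
  U = ∅, X ∖ U = {21, 22, 23, 24, 25} — both open, so U is clopen.
  U = {21, 22, 23, 24, 25}, X ∖ U = ∅ — both open, so U is clopen.
Only trivial clopens (∅ and X) exist, so (X, τ) is connected.
Compute connected components by grouping points that agree on all clopens:
  component: {21, 22, 23, 24, 25}


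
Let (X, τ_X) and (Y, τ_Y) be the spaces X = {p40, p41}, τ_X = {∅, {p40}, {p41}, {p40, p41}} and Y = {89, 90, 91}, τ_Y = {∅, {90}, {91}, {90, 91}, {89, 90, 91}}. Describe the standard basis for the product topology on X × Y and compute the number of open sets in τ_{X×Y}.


Basis B = {∅ × ∅, {p40} × {90}, {p40} × {91}, {p41} × {90}, {p41} × {91}, {p40} × {90, 91}, {p40, p41} × {90}, {p40, p41} × {91}, {p41} × {90, 91}, {p40} × {89, 90, 91}, {p41} × {89, 90, 91}, {p40, p41} × {90, 91}, {p40, p41} × {89, 90, 91}}; |τ_{X×Y}| = 25.

Enumerate products U × V with U ∈ τ_X, V ∈ τ_Y (deduplicated):
  ∅ × ∅ = {} (∅)
  {p40} × {90} = {(p40,90)}
  {p40} × {91} = {(p40,91)}
  {p41} × {90} = {(p41,90)}
  {p41} × {91} = {(p41,91)}
  {p40} × {90, 91} = {(p40,90), (p40,91)}
  {p40, p41} × {90} = {(p40,90), (p41,90)}
  {p40, p41} × {91} = {(p40,91), (p41,91)}
  {p41} × {90, 91} = {(p41,90), (p41,91)}
  {p40} × {89, 90, 91} = {(p40,89), (p40,90), (p40,91)}
  {p41} × {89, 90, 91} = {(p41,89), (p41,90), (p41,91)}
  {p40, p41} × {90, 91} = {(p40,90), (p40,91), (p41,90), (p41,91)}
  {p40, p41} × {89, 90, 91} = {(p40,89), (p40,90), (p40,91), (p41,89), (p41,90), (p41,91)}
These 13 distinct sets form the basis B.
Close under arbitrary unions to get τ_{X×Y}; counting gives |τ_{X×Y}| = 25.


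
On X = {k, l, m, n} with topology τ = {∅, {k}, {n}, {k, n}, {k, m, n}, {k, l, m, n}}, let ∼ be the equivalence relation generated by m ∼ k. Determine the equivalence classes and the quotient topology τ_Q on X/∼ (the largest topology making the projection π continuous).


X/∼ = {[k=m], [l], [n]}; |τ_Q| = 4.

Equivalence classes: [k=m], [l], [n].
Quotient map π: X → X/∼ sends k ↦ [k=m], l ↦ [l], m ↦ [k=m], n ↦ [n].
For each subset V ⊆ X/∼, compute π^{-1}(V) ⊆ X and check whether π^{-1}(V) ∈ τ. V is open in τ_Q iff π^{-1}(V) ∈ τ.
  V = {}: π^{-1}(V) = ∅ ∈ τ ✓.
  V = {[k=m]}: π^{-1}(V) = {k, m} ∉ τ ✗.
  V = {[l]}: π^{-1}(V) = {l} ∉ τ ✗.
  V = {[k=m], [l]}: π^{-1}(V) = {k, l, m} ∉ τ ✗.
  V = {[n]}: π^{-1}(V) = {n} ∈ τ ✓.
  V = {[k=m], [n]}: π^{-1}(V) = {k, m, n} ∈ τ ✓.
  V = {[l], [n]}: π^{-1}(V) = {l, n} ∉ τ ✗.
  V = {[k=m], [l], [n]}: π^{-1}(V) = {k, l, m, n} ∈ τ ✓.
Open sets in the quotient: τ_Q = {{}, {[n]}, {[k=m], [n]}, {[k=m], [l], [n]}} (4 elements).


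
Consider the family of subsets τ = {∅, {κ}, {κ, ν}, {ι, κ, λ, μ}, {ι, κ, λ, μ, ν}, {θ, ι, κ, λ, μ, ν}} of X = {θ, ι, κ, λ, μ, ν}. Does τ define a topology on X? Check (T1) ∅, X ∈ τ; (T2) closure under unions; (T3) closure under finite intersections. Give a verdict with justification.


τ IS a topology on X.

Axiom (T1): ∅ ∈ τ? Yes; X ∈ τ? Yes.
Axiom (T2/T3): check pairwise unions and intersections of members of τ.
All pairwise intersections and unions checked — each lies in τ. Therefore τ satisfies (T1), (T2), (T3): it IS a topology on X.


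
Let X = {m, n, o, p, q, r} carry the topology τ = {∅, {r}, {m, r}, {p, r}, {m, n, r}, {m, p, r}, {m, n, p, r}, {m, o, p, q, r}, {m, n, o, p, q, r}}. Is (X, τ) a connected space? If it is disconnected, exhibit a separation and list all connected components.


(X, τ) is connected.

Find clopen sets (U ∈ τ with X ∖ U ∈ τ):
  U = ∅, X ∖ U = {m, n, o, p, q, r} — both open, so U is clopen.
  U = {m, n, o, p, q, r}, X ∖ U = ∅ — both open, so U is clopen.
Only trivial clopens (∅ and X) exist, so (X, τ) is connected.
Compute connected components by grouping points that agree on all clopens:
  component: {m, n, o, p, q, r}


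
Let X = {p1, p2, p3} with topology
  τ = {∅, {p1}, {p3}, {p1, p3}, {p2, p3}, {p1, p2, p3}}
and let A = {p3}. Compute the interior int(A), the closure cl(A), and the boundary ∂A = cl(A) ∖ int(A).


int(A) = {p3}, cl(A) = {p2, p3}, ∂A = {p2}.

Closed sets in (X, τ) are complements of opens:
  closed(X, τ) = {∅, {p1}, {p2}, {p1, p2}, {p2, p3}, {p1, p2, p3}}.
int(A) = ⋃ {U ∈ τ : U ⊆ A}. Opens contained in A: ∅, {p3}.
Taking the union of these: int(A) = {p3}.
cl(A) = ⋂ {C closed : A ⊆ C}. Closed sets containing A: {p2, p3}, {p1, p2, p3}.
Intersecting these: cl(A) = {p2, p3}.
∂A = cl(A) ∖ int(A) = {p2, p3} ∖ {p3} = {p2}.


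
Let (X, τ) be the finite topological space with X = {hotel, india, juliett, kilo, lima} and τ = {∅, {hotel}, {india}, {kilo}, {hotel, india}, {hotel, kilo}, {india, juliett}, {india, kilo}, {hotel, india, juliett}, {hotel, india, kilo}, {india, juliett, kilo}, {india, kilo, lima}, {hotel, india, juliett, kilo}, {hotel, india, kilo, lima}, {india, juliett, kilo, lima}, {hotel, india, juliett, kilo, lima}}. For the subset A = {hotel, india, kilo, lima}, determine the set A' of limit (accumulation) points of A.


A' = {juliett, lima}

For each x ∈ X, list the open sets U ∈ τ with x ∈ U, then check whether U ∩ (A ∖ {x}) ≠ ∅ for every such U.
  x = hotel: open {hotel} ∋ x has {hotel} ∩ (A ∖ {hotel}) = ∅, so x is NOT a limit point.
  x = india: open {india} ∋ x has {india} ∩ (A ∖ {india}) = ∅, so x is NOT a limit point.
  x = juliett: opens ∋ x are {india, juliett}, {hotel, india, juliett}, {india, juliett, kilo}, {hotel, india, juliett, kilo}, {india, juliett, kilo, lima}, {hotel, india, juliett, kilo, lima}; each meets A ∖ {juliett}, so x IS a limit point.
  x = kilo: open {kilo} ∋ x has {kilo} ∩ (A ∖ {kilo}) = ∅, so x is NOT a limit point.
  x = lima: opens ∋ x are {india, kilo, lima}, {hotel, india, kilo, lima}, {india, juliett, kilo, lima}, {hotel, india, juliett, kilo, lima}; each meets A ∖ {lima}, so x IS a limit point.
Collecting: A' = {juliett, lima}.


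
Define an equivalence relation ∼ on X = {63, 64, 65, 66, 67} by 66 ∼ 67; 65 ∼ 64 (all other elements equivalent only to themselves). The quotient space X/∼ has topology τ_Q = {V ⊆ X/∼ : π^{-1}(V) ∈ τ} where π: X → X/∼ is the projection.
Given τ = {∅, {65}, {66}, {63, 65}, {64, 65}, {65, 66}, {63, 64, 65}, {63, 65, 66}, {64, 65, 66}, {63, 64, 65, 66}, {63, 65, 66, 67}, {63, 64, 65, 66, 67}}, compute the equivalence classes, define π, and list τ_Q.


X/∼ = {[63], [64=65], [66=67]}; |τ_Q| = 4.

Equivalence classes: [63], [64=65], [66=67].
Quotient map π: X → X/∼ sends 63 ↦ [63], 64 ↦ [64=65], 65 ↦ [64=65], 66 ↦ [66=67], 67 ↦ [66=67].
For each subset V ⊆ X/∼, compute π^{-1}(V) ⊆ X and check whether π^{-1}(V) ∈ τ. V is open in τ_Q iff π^{-1}(V) ∈ τ.
  V = {}: π^{-1}(V) = ∅ ∈ τ ✓.
  V = {[63]}: π^{-1}(V) = {63} ∉ τ ✗.
  V = {[64=65]}: π^{-1}(V) = {64, 65} ∈ τ ✓.
  V = {[63], [64=65]}: π^{-1}(V) = {63, 64, 65} ∈ τ ✓.
  V = {[66=67]}: π^{-1}(V) = {66, 67} ∉ τ ✗.
  V = {[63], [66=67]}: π^{-1}(V) = {63, 66, 67} ∉ τ ✗.
  V = {[64=65], [66=67]}: π^{-1}(V) = {64, 65, 66, 67} ∉ τ ✗.
  V = {[63], [64=65], [66=67]}: π^{-1}(V) = {63, 64, 65, 66, 67} ∈ τ ✓.
Open sets in the quotient: τ_Q = {{}, {[64=65]}, {[63], [64=65]}, {[63], [64=65], [66=67]}} (4 elements).


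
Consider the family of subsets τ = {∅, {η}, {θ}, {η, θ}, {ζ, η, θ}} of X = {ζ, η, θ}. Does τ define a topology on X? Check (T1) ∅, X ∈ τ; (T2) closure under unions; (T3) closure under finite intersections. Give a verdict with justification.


τ IS a topology on X.

Axiom (T1): ∅ ∈ τ? Yes; X ∈ τ? Yes.
Axiom (T2/T3): check pairwise unions and intersections of members of τ.
All pairwise intersections and unions checked — each lies in τ. Therefore τ satisfies (T1), (T2), (T3): it IS a topology on X.


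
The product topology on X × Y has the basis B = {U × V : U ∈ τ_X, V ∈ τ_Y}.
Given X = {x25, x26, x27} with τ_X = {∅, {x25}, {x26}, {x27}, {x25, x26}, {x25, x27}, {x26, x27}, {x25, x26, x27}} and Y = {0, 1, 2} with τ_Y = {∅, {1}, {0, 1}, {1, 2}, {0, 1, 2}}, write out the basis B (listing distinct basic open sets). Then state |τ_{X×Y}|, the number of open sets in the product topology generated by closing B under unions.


Basis B = {∅ × ∅, {x25} × {1}, {x26} × {1}, {x27} × {1}, {x25} × {0, 1}, {x25} × {1, 2}, {x25, x26} × {1}, {x25, x27} × {1}, {x26} × {0, 1}, {x26} × {1, 2}, {x26, x27} × {1}, {x27} × {0, 1}, {x27} × {1, 2}, {x25} × {0, 1, 2}, {x25, x26, x27} × {1}, {x26} × {0, 1, 2}, {x27} × {0, 1, 2}, {x25, x26} × {0, 1}, {x25, x27} × {0, 1}, {x25, x26} × {1, 2}, {x25, x27} × {1, 2}, {x26, x27} × {0, 1}, {x26, x27} × {1, 2}, {x25, x26} × {0, 1, 2}, {x25, x27} × {0, 1, 2}, {x25, x26, x27} × {0, 1}, {x25, x26, x27} × {1, 2}, {x26, x27} × {0, 1, 2}, {x25, x26, x27} × {0, 1, 2}}; |τ_{X×Y}| = 125.

Enumerate products U × V with U ∈ τ_X, V ∈ τ_Y (deduplicated):
  ∅ × ∅ = {} (∅)
  {x25} × {1} = {(x25,1)}
  {x26} × {1} = {(x26,1)}
  {x27} × {1} = {(x27,1)}
  {x25} × {0, 1} = {(x25,0), (x25,1)}
  {x25} × {1, 2} = {(x25,1), (x25,2)}
  {x25, x26} × {1} = {(x25,1), (x26,1)}
  {x25, x27} × {1} = {(x25,1), (x27,1)}
  {x26} × {0, 1} = {(x26,0), (x26,1)}
  {x26} × {1, 2} = {(x26,1), (x26,2)}
  {x26, x27} × {1} = {(x26,1), (x27,1)}
  {x27} × {0, 1} = {(x27,0), (x27,1)}
  {x27} × {1, 2} = {(x27,1), (x27,2)}
  {x25} × {0, 1, 2} = {(x25,0), (x25,1), (x25,2)}
  {x25, x26, x27} × {1} = {(x25,1), (x26,1), (x27,1)}
  {x26} × {0, 1, 2} = {(x26,0), (x26,1), (x26,2)}
  {x27} × {0, 1, 2} = {(x27,0), (x27,1), (x27,2)}
  {x25, x26} × {0, 1} = {(x25,0), (x25,1), (x26,0), (x26,1)}
  {x25, x27} × {0, 1} = {(x25,0), (x25,1), (x27,0), (x27,1)}
  {x25, x26} × {1, 2} = {(x25,1), (x25,2), (x26,1), (x26,2)}
  {x25, x27} × {1, 2} = {(x25,1), (x25,2), (x27,1), (x27,2)}
  {x26, x27} × {0, 1} = {(x26,0), (x26,1), (x27,0), (x27,1)}
  {x26, x27} × {1, 2} = {(x26,1), (x26,2), (x27,1), (x27,2)}
  {x25, x26} × {0, 1, 2} = {(x25,0), (x25,1), (x25,2), (x26,0), (x26,1), (x26,2)}
  {x25, x27} × {0, 1, 2} = {(x25,0), (x25,1), (x25,2), (x27,0), (x27,1), (x27,2)}
  {x25, x26, x27} × {0, 1} = {(x25,0), (x25,1), (x26,0), (x26,1), (x27,0), (x27,1)}
  {x25, x26, x27} × {1, 2} = {(x25,1), (x25,2), (x26,1), (x26,2), (x27,1), (x27,2)}
  {x26, x27} × {0, 1, 2} = {(x26,0), (x26,1), (x26,2), (x27,0), (x27,1), (x27,2)}
  {x25, x26, x27} × {0, 1, 2} = {(x25,0), (x25,1), (x25,2), (x26,0), (x26,1), (x26,2), (x27,0), (x27,1), (x27,2)}
These 29 distinct sets form the basis B.
Close under arbitrary unions to get τ_{X×Y}; counting gives |τ_{X×Y}| = 125.


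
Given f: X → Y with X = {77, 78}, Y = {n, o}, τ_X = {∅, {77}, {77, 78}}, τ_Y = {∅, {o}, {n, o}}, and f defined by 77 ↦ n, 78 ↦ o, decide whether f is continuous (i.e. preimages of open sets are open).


f is NOT continuous.

Compute f^{-1}(U) for each U ∈ τ_Y:
  U = ∅: f^{-1}(U) = ∅ ∈ τ_X ✓.
  U = {o}: f^{-1}(U) = {78} ∉ τ_X ✗.
  U = {n, o}: f^{-1}(U) = {77, 78} ∈ τ_X ✓.
Found U = {o} with f^{-1}(U) = {78} not in τ_X. Therefore f is NOT continuous.


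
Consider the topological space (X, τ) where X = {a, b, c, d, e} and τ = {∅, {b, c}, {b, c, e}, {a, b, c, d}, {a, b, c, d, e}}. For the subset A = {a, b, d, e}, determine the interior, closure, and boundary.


int(A) = ∅, cl(A) = {a, b, c, d, e}, ∂A = {a, b, c, d, e}.

Closed sets in (X, τ) are complements of opens:
  closed(X, τ) = {∅, {e}, {a, d}, {a, d, e}, {a, b, c, d, e}}.
int(A) = ⋃ {U ∈ τ : U ⊆ A}. Opens contained in A: ∅.
Taking the union of these: int(A) = ∅.
cl(A) = ⋂ {C closed : A ⊆ C}. Closed sets containing A: {a, b, c, d, e}.
Intersecting these: cl(A) = {a, b, c, d, e}.
∂A = cl(A) ∖ int(A) = {a, b, c, d, e} ∖ ∅ = {a, b, c, d, e}.


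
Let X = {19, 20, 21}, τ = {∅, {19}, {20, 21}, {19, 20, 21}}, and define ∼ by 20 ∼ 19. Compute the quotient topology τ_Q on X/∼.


X/∼ = {[19=20], [21]}; |τ_Q| = 2.

Equivalence classes: [19=20], [21].
Quotient map π: X → X/∼ sends 19 ↦ [19=20], 20 ↦ [19=20], 21 ↦ [21].
For each subset V ⊆ X/∼, compute π^{-1}(V) ⊆ X and check whether π^{-1}(V) ∈ τ. V is open in τ_Q iff π^{-1}(V) ∈ τ.
  V = {}: π^{-1}(V) = ∅ ∈ τ ✓.
  V = {[19=20]}: π^{-1}(V) = {19, 20} ∉ τ ✗.
  V = {[21]}: π^{-1}(V) = {21} ∉ τ ✗.
  V = {[19=20], [21]}: π^{-1}(V) = {19, 20, 21} ∈ τ ✓.
Open sets in the quotient: τ_Q = {{}, {[19=20], [21]}} (2 elements).


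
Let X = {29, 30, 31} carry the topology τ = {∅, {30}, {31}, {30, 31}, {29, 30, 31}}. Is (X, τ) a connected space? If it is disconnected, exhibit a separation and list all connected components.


(X, τ) is connected.

Find clopen sets (U ∈ τ with X ∖ U ∈ τ):
  U = ∅, X ∖ U = {29, 30, 31} — both open, so U is clopen.
  U = {29, 30, 31}, X ∖ U = ∅ — both open, so U is clopen.
Only trivial clopens (∅ and X) exist, so (X, τ) is connected.
Compute connected components by grouping points that agree on all clopens:
  component: {29, 30, 31}


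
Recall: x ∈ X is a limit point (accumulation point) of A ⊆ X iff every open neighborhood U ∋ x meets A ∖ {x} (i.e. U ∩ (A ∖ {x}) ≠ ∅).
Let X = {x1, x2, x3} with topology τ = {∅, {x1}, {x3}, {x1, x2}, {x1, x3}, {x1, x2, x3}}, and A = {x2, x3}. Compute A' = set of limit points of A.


A' = ∅

For each x ∈ X, list the open sets U ∈ τ with x ∈ U, then check whether U ∩ (A ∖ {x}) ≠ ∅ for every such U.
  x = x1: open {x1} ∋ x has {x1} ∩ (A ∖ {x1}) = ∅, so x is NOT a limit point.
  x = x2: open {x1, x2} ∋ x has {x1, x2} ∩ (A ∖ {x2}) = ∅, so x is NOT a limit point.
  x = x3: open {x3} ∋ x has {x3} ∩ (A ∖ {x3}) = ∅, so x is NOT a limit point.
Collecting: A' = ∅.


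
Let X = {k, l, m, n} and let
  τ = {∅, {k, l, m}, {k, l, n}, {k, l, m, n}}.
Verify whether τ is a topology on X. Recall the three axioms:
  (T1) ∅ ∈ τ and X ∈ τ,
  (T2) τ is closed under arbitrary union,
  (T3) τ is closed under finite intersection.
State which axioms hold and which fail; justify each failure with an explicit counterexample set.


τ is NOT a topology on X.

Axiom (T1): ∅ ∈ τ? Yes; X ∈ τ? Yes.
Axiom (T2/T3): check pairwise unions and intersections of members of τ.
Counterexample for (T3): {k, l, m} ∩ {k, l, n} = {k, l} ∉ τ. Therefore τ is NOT a topology.


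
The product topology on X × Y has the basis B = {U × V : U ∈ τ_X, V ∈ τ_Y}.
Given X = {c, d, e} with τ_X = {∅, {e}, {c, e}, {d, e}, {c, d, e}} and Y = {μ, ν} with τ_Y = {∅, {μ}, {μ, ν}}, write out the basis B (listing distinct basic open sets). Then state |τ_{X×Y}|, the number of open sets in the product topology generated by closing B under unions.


Basis B = {∅ × ∅, {e} × {μ}, {c, e} × {μ}, {d, e} × {μ}, {e} × {μ, ν}, {c, d, e} × {μ}, {c, e} × {μ, ν}, {d, e} × {μ, ν}, {c, d, e} × {μ, ν}}; |τ_{X×Y}| = 14.

Enumerate products U × V with U ∈ τ_X, V ∈ τ_Y (deduplicated):
  ∅ × ∅ = {} (∅)
  {e} × {μ} = {(e,μ)}
  {c, e} × {μ} = {(c,μ), (e,μ)}
  {d, e} × {μ} = {(d,μ), (e,μ)}
  {e} × {μ, ν} = {(e,μ), (e,ν)}
  {c, d, e} × {μ} = {(c,μ), (d,μ), (e,μ)}
  {c, e} × {μ, ν} = {(c,μ), (c,ν), (e,μ), (e,ν)}
  {d, e} × {μ, ν} = {(d,μ), (d,ν), (e,μ), (e,ν)}
  {c, d, e} × {μ, ν} = {(c,μ), (c,ν), (d,μ), (d,ν), (e,μ), (e,ν)}
These 9 distinct sets form the basis B.
Close under arbitrary unions to get τ_{X×Y}; counting gives |τ_{X×Y}| = 14.


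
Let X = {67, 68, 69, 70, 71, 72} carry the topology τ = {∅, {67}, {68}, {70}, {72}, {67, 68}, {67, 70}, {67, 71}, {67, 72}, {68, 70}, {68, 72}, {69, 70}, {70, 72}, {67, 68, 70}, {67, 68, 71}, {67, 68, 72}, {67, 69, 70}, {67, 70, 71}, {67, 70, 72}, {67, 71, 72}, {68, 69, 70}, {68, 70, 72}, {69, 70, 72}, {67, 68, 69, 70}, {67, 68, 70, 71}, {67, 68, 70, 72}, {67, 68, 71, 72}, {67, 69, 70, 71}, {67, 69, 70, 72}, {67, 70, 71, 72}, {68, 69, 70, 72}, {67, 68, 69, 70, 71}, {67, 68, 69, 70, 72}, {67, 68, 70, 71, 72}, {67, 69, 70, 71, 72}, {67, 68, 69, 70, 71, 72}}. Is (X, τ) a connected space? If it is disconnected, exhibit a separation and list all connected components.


(X, τ) is disconnected; components = [{68}, {72}, {67, 71}, {69, 70}].

Find clopen sets (U ∈ τ with X ∖ U ∈ τ):
  U = ∅, X ∖ U = {67, 68, 69, 70, 71, 72} — both open, so U is clopen.
  U = {68}, X ∖ U = {67, 69, 70, 71, 72} — both open, so U is clopen.
  U = {72}, X ∖ U = {67, 68, 69, 70, 71} — both open, so U is clopen.
  U = {67, 71}, X ∖ U = {68, 69, 70, 72} — both open, so U is clopen.
  U = {68, 72}, X ∖ U = {67, 69, 70, 71} — both open, so U is clopen.
  U = {69, 70}, X ∖ U = {67, 68, 71, 72} — both open, so U is clopen.
  U = {67, 68, 71}, X ∖ U = {69, 70, 72} — both open, so U is clopen.
  U = {67, 71, 72}, X ∖ U = {68, 69, 70} — both open, so U is clopen.
  U = {68, 69, 70}, X ∖ U = {67, 71, 72} — both open, so U is clopen.
  U = {69, 70, 72}, X ∖ U = {67, 68, 71} — both open, so U is clopen.
  U = {67, 68, 71, 72}, X ∖ U = {69, 70} — both open, so U is clopen.
  U = {67, 69, 70, 71}, X ∖ U = {68, 72} — both open, so U is clopen.
  U = {68, 69, 70, 72}, X ∖ U = {67, 71} — both open, so U is clopen.
  U = {67, 68, 69, 70, 71}, X ∖ U = {72} — both open, so U is clopen.
  U = {67, 69, 70, 71, 72}, X ∖ U = {68} — both open, so U is clopen.
  U = {67, 68, 69, 70, 71, 72}, X ∖ U = ∅ — both open, so U is clopen.
Nontrivial clopen(s) exist: e.g. {69, 70}. So (X, τ) is disconnected.
Compute connected components by grouping points that agree on all clopens:
  component: {68}
  component: {72}
  component: {67, 71}
  component: {69, 70}


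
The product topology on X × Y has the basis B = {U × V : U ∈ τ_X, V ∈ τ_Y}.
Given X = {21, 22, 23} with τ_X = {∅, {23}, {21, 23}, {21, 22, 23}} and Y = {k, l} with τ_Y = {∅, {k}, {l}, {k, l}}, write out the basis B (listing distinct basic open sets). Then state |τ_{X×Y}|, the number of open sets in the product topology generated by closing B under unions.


Basis B = {∅ × ∅, {23} × {k}, {23} × {l}, {21, 23} × {k}, {21, 23} × {l}, {23} × {k, l}, {21, 22, 23} × {k}, {21, 22, 23} × {l}, {21, 23} × {k, l}, {21, 22, 23} × {k, l}}; |τ_{X×Y}| = 16.

Enumerate products U × V with U ∈ τ_X, V ∈ τ_Y (deduplicated):
  ∅ × ∅ = {} (∅)
  {23} × {k} = {(23,k)}
  {23} × {l} = {(23,l)}
  {21, 23} × {k} = {(21,k), (23,k)}
  {21, 23} × {l} = {(21,l), (23,l)}
  {23} × {k, l} = {(23,k), (23,l)}
  {21, 22, 23} × {k} = {(21,k), (22,k), (23,k)}
  {21, 22, 23} × {l} = {(21,l), (22,l), (23,l)}
  {21, 23} × {k, l} = {(21,k), (21,l), (23,k), (23,l)}
  {21, 22, 23} × {k, l} = {(21,k), (21,l), (22,k), (22,l), (23,k), (23,l)}
These 10 distinct sets form the basis B.
Close under arbitrary unions to get τ_{X×Y}; counting gives |τ_{X×Y}| = 16.


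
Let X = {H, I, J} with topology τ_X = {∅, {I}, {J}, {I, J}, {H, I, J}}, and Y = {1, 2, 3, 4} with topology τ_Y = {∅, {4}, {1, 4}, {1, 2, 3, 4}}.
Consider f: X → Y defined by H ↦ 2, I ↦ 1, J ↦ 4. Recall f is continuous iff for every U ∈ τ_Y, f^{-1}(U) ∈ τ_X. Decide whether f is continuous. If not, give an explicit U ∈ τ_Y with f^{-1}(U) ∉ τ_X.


f IS continuous.

Compute f^{-1}(U) for each U ∈ τ_Y:
  U = ∅: f^{-1}(U) = ∅ ∈ τ_X ✓.
  U = {4}: f^{-1}(U) = {J} ∈ τ_X ✓.
  U = {1, 4}: f^{-1}(U) = {I, J} ∈ τ_X ✓.
  U = {1, 2, 3, 4}: f^{-1}(U) = {H, I, J} ∈ τ_X ✓.
Every preimage lies in τ_X, so f IS continuous.


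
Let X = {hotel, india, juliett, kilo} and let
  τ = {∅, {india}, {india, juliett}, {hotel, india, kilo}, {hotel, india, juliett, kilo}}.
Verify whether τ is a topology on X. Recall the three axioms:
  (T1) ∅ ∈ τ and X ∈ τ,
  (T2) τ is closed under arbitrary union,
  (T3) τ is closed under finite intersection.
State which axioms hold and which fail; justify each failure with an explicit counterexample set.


τ IS a topology on X.

Axiom (T1): ∅ ∈ τ? Yes; X ∈ τ? Yes.
Axiom (T2/T3): check pairwise unions and intersections of members of τ.
All pairwise intersections and unions checked — each lies in τ. Therefore τ satisfies (T1), (T2), (T3): it IS a topology on X.


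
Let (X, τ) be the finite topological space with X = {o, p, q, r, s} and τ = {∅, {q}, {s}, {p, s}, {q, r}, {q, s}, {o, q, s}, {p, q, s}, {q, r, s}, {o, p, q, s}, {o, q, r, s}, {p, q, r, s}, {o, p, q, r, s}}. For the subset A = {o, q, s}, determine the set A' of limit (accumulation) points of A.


A' = {o, p, r}

For each x ∈ X, list the open sets U ∈ τ with x ∈ U, then check whether U ∩ (A ∖ {x}) ≠ ∅ for every such U.
  x = o: opens ∋ x are {o, q, s}, {o, p, q, s}, {o, q, r, s}, {o, p, q, r, s}; each meets A ∖ {o}, so x IS a limit point.
  x = p: opens ∋ x are {p, s}, {p, q, s}, {o, p, q, s}, {p, q, r, s}, {o, p, q, r, s}; each meets A ∖ {p}, so x IS a limit point.
  x = q: open {q} ∋ x has {q} ∩ (A ∖ {q}) = ∅, so x is NOT a limit point.
  x = r: opens ∋ x are {q, r}, {q, r, s}, {o, q, r, s}, {p, q, r, s}, {o, p, q, r, s}; each meets A ∖ {r}, so x IS a limit point.
  x = s: open {s} ∋ x has {s} ∩ (A ∖ {s}) = ∅, so x is NOT a limit point.
Collecting: A' = {o, p, r}.


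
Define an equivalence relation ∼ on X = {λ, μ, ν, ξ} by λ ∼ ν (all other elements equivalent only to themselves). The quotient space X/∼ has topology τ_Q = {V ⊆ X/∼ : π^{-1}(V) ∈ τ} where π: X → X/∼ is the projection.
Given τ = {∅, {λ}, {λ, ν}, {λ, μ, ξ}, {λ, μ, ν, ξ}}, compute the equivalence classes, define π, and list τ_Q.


X/∼ = {[λ=ν], [μ], [ξ]}; |τ_Q| = 3.

Equivalence classes: [λ=ν], [μ], [ξ].
Quotient map π: X → X/∼ sends λ ↦ [λ=ν], μ ↦ [μ], ν ↦ [λ=ν], ξ ↦ [ξ].
For each subset V ⊆ X/∼, compute π^{-1}(V) ⊆ X and check whether π^{-1}(V) ∈ τ. V is open in τ_Q iff π^{-1}(V) ∈ τ.
  V = {}: π^{-1}(V) = ∅ ∈ τ ✓.
  V = {[λ=ν]}: π^{-1}(V) = {λ, ν} ∈ τ ✓.
  V = {[μ]}: π^{-1}(V) = {μ} ∉ τ ✗.
  V = {[λ=ν], [μ]}: π^{-1}(V) = {λ, μ, ν} ∉ τ ✗.
  V = {[ξ]}: π^{-1}(V) = {ξ} ∉ τ ✗.
  V = {[λ=ν], [ξ]}: π^{-1}(V) = {λ, ν, ξ} ∉ τ ✗.
  V = {[μ], [ξ]}: π^{-1}(V) = {μ, ξ} ∉ τ ✗.
  V = {[λ=ν], [μ], [ξ]}: π^{-1}(V) = {λ, μ, ν, ξ} ∈ τ ✓.
Open sets in the quotient: τ_Q = {{}, {[λ=ν]}, {[λ=ν], [μ], [ξ]}} (3 elements).


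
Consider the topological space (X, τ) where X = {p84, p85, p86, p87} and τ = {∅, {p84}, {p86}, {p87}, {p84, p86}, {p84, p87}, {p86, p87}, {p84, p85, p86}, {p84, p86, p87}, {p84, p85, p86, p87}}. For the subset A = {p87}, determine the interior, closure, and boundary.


int(A) = {p87}, cl(A) = {p87}, ∂A = ∅.

Closed sets in (X, τ) are complements of opens:
  closed(X, τ) = {∅, {p85}, {p87}, {p84, p85}, {p85, p86}, {p85, p87}, {p84, p85, p86}, {p84, p85, p87}, {p85, p86, p87}, {p84, p85, p86, p87}}.
int(A) = ⋃ {U ∈ τ : U ⊆ A}. Opens contained in A: ∅, {p87}.
Taking the union of these: int(A) = {p87}.
cl(A) = ⋂ {C closed : A ⊆ C}. Closed sets containing A: {p87}, {p85, p87}, {p84, p85, p87}, {p85, p86, p87}, {p84, p85, p86, p87}.
Intersecting these: cl(A) = {p87}.
∂A = cl(A) ∖ int(A) = {p87} ∖ {p87} = ∅.


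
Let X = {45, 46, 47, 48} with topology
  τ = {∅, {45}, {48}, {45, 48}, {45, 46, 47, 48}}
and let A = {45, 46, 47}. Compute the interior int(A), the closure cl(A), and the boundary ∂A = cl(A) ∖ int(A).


int(A) = {45}, cl(A) = {45, 46, 47}, ∂A = {46, 47}.

Closed sets in (X, τ) are complements of opens:
  closed(X, τ) = {∅, {46, 47}, {45, 46, 47}, {46, 47, 48}, {45, 46, 47, 48}}.
int(A) = ⋃ {U ∈ τ : U ⊆ A}. Opens contained in A: ∅, {45}.
Taking the union of these: int(A) = {45}.
cl(A) = ⋂ {C closed : A ⊆ C}. Closed sets containing A: {45, 46, 47}, {45, 46, 47, 48}.
Intersecting these: cl(A) = {45, 46, 47}.
∂A = cl(A) ∖ int(A) = {45, 46, 47} ∖ {45} = {46, 47}.


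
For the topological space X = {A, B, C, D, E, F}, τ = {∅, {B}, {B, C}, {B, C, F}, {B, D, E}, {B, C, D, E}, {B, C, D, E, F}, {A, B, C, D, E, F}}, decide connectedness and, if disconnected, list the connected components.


(X, τ) is connected.

Find clopen sets (U ∈ τ with X ∖ U ∈ τ):
  U = ∅, X ∖ U = {A, B, C, D, E, F} — both open, so U is clopen.
  U = {A, B, C, D, E, F}, X ∖ U = ∅ — both open, so U is clopen.
Only trivial clopens (∅ and X) exist, so (X, τ) is connected.
Compute connected components by grouping points that agree on all clopens:
  component: {A, B, C, D, E, F}


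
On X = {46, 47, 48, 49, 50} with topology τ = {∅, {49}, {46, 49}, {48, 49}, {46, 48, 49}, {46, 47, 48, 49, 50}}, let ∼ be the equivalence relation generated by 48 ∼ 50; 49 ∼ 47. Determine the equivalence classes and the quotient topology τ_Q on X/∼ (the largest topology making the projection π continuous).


X/∼ = {[46], [47=49], [48=50]}; |τ_Q| = 2.

Equivalence classes: [46], [47=49], [48=50].
Quotient map π: X → X/∼ sends 46 ↦ [46], 47 ↦ [47=49], 48 ↦ [48=50], 49 ↦ [47=49], 50 ↦ [48=50].
For each subset V ⊆ X/∼, compute π^{-1}(V) ⊆ X and check whether π^{-1}(V) ∈ τ. V is open in τ_Q iff π^{-1}(V) ∈ τ.
  V = {}: π^{-1}(V) = ∅ ∈ τ ✓.
  V = {[46]}: π^{-1}(V) = {46} ∉ τ ✗.
  V = {[47=49]}: π^{-1}(V) = {47, 49} ∉ τ ✗.
  V = {[46], [47=49]}: π^{-1}(V) = {46, 47, 49} ∉ τ ✗.
  V = {[48=50]}: π^{-1}(V) = {48, 50} ∉ τ ✗.
  V = {[46], [48=50]}: π^{-1}(V) = {46, 48, 50} ∉ τ ✗.
  V = {[47=49], [48=50]}: π^{-1}(V) = {47, 48, 49, 50} ∉ τ ✗.
  V = {[46], [47=49], [48=50]}: π^{-1}(V) = {46, 47, 48, 49, 50} ∈ τ ✓.
Open sets in the quotient: τ_Q = {{}, {[46], [47=49], [48=50]}} (2 elements).


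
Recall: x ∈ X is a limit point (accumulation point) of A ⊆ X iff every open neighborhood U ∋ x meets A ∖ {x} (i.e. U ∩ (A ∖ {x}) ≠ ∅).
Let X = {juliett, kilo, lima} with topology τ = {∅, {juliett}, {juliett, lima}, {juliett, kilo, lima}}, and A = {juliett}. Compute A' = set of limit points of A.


A' = {kilo, lima}

For each x ∈ X, list the open sets U ∈ τ with x ∈ U, then check whether U ∩ (A ∖ {x}) ≠ ∅ for every such U.
  x = juliett: open {juliett} ∋ x has {juliett} ∩ (A ∖ {juliett}) = ∅, so x is NOT a limit point.
  x = kilo: opens ∋ x are {juliett, kilo, lima}; each meets A ∖ {kilo}, so x IS a limit point.
  x = lima: opens ∋ x are {juliett, lima}, {juliett, kilo, lima}; each meets A ∖ {lima}, so x IS a limit point.
Collecting: A' = {kilo, lima}.


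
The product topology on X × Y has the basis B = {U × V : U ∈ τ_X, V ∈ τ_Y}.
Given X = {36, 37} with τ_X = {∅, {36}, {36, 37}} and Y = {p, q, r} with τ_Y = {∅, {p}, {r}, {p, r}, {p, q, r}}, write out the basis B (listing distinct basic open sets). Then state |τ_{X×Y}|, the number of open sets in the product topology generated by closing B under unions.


Basis B = {∅ × ∅, {36} × {p}, {36} × {r}, {36} × {p, r}, {36, 37} × {p}, {36, 37} × {r}, {36} × {p, q, r}, {36, 37} × {p, r}, {36, 37} × {p, q, r}}; |τ_{X×Y}| = 14.

Enumerate products U × V with U ∈ τ_X, V ∈ τ_Y (deduplicated):
  ∅ × ∅ = {} (∅)
  {36} × {p} = {(36,p)}
  {36} × {r} = {(36,r)}
  {36} × {p, r} = {(36,p), (36,r)}
  {36, 37} × {p} = {(36,p), (37,p)}
  {36, 37} × {r} = {(36,r), (37,r)}
  {36} × {p, q, r} = {(36,p), (36,q), (36,r)}
  {36, 37} × {p, r} = {(36,p), (36,r), (37,p), (37,r)}
  {36, 37} × {p, q, r} = {(36,p), (36,q), (36,r), (37,p), (37,q), (37,r)}
These 9 distinct sets form the basis B.
Close under arbitrary unions to get τ_{X×Y}; counting gives |τ_{X×Y}| = 14.


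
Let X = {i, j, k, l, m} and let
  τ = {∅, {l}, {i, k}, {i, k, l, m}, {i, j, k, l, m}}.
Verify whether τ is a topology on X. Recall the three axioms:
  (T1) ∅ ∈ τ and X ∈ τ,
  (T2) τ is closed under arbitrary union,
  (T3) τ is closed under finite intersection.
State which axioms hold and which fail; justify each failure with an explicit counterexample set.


τ is NOT a topology on X.

Axiom (T1): ∅ ∈ τ? Yes; X ∈ τ? Yes.
Axiom (T2/T3): check pairwise unions and intersections of members of τ.
Counterexample for (T2): {l} ∪ {i, k} = {i, k, l} ∉ τ. Therefore τ is NOT a topology.


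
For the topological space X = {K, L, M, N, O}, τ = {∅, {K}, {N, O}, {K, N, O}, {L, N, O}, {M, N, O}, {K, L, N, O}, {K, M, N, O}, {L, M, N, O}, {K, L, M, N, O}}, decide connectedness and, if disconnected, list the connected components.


(X, τ) is disconnected; components = [{K}, {L, M, N, O}].

Find clopen sets (U ∈ τ with X ∖ U ∈ τ):
  U = ∅, X ∖ U = {K, L, M, N, O} — both open, so U is clopen.
  U = {K}, X ∖ U = {L, M, N, O} — both open, so U is clopen.
  U = {L, M, N, O}, X ∖ U = {K} — both open, so U is clopen.
  U = {K, L, M, N, O}, X ∖ U = ∅ — both open, so U is clopen.
Nontrivial clopen(s) exist: e.g. {L, M, N, O}. So (X, τ) is disconnected.
Compute connected components by grouping points that agree on all clopens:
  component: {K}
  component: {L, M, N, O}


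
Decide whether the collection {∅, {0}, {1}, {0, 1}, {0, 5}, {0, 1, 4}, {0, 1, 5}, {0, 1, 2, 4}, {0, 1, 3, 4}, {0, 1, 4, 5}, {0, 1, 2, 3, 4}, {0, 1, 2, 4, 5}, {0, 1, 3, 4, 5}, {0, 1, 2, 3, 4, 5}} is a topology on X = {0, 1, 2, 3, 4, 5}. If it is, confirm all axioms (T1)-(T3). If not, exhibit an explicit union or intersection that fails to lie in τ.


τ IS a topology on X.

Axiom (T1): ∅ ∈ τ? Yes; X ∈ τ? Yes.
Axiom (T2/T3): check pairwise unions and intersections of members of τ.
All pairwise intersections and unions checked — each lies in τ. Therefore τ satisfies (T1), (T2), (T3): it IS a topology on X.


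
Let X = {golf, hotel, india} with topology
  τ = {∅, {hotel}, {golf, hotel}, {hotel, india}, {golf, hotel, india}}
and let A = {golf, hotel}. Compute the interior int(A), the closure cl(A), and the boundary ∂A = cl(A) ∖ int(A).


int(A) = {golf, hotel}, cl(A) = {golf, hotel, india}, ∂A = {india}.

Closed sets in (X, τ) are complements of opens:
  closed(X, τ) = {∅, {golf}, {india}, {golf, india}, {golf, hotel, india}}.
int(A) = ⋃ {U ∈ τ : U ⊆ A}. Opens contained in A: ∅, {hotel}, {golf, hotel}.
Taking the union of these: int(A) = {golf, hotel}.
cl(A) = ⋂ {C closed : A ⊆ C}. Closed sets containing A: {golf, hotel, india}.
Intersecting these: cl(A) = {golf, hotel, india}.
∂A = cl(A) ∖ int(A) = {golf, hotel, india} ∖ {golf, hotel} = {india}.


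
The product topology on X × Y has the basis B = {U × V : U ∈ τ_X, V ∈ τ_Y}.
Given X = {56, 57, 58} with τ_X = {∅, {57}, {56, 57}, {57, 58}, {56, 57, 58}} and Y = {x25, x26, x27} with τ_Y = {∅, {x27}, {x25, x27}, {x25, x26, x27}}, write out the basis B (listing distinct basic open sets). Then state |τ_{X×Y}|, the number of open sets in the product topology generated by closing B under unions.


Basis B = {∅ × ∅, {57} × {x27}, {56, 57} × {x27}, {57} × {x25, x27}, {57, 58} × {x27}, {56, 57, 58} × {x27}, {57} × {x25, x26, x27}, {56, 57} × {x25, x27}, {57, 58} × {x25, x27}, {56, 57} × {x25, x26, x27}, {56, 57, 58} × {x25, x27}, {57, 58} × {x25, x26, x27}, {56, 57, 58} × {x25, x26, x27}}; |τ_{X×Y}| = 30.

Enumerate products U × V with U ∈ τ_X, V ∈ τ_Y (deduplicated):
  ∅ × ∅ = {} (∅)
  {57} × {x27} = {(57,x27)}
  {56, 57} × {x27} = {(56,x27), (57,x27)}
  {57} × {x25, x27} = {(57,x25), (57,x27)}
  {57, 58} × {x27} = {(57,x27), (58,x27)}
  {56, 57, 58} × {x27} = {(56,x27), (57,x27), (58,x27)}
  {57} × {x25, x26, x27} = {(57,x25), (57,x26), (57,x27)}
  {56, 57} × {x25, x27} = {(56,x25), (56,x27), (57,x25), (57,x27)}
  {57, 58} × {x25, x27} = {(57,x25), (57,x27), (58,x25), (58,x27)}
  {56, 57} × {x25, x26, x27} = {(56,x25), (56,x26), (56,x27), (57,x25), (57,x26), (57,x27)}
  {56, 57, 58} × {x25, x27} = {(56,x25), (56,x27), (57,x25), (57,x27), (58,x25), (58,x27)}
  {57, 58} × {x25, x26, x27} = {(57,x25), (57,x26), (57,x27), (58,x25), (58,x26), (58,x27)}
  {56, 57, 58} × {x25, x26, x27} = {(56,x25), (56,x26), (56,x27), (57,x25), (57,x26), (57,x27), (58,x25), (58,x26), (58,x27)}
These 13 distinct sets form the basis B.
Close under arbitrary unions to get τ_{X×Y}; counting gives |τ_{X×Y}| = 30.


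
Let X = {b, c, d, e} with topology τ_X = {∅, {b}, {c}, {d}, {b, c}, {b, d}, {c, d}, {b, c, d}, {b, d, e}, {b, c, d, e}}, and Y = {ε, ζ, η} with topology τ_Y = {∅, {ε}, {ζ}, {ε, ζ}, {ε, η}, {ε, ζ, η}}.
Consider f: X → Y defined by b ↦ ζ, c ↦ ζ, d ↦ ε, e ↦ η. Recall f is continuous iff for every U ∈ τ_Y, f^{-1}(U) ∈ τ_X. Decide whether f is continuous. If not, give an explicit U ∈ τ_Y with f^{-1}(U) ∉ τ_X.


f is NOT continuous.

Compute f^{-1}(U) for each U ∈ τ_Y:
  U = ∅: f^{-1}(U) = ∅ ∈ τ_X ✓.
  U = {ε}: f^{-1}(U) = {d} ∈ τ_X ✓.
  U = {ζ}: f^{-1}(U) = {b, c} ∈ τ_X ✓.
  U = {ε, ζ}: f^{-1}(U) = {b, c, d} ∈ τ_X ✓.
  U = {ε, η}: f^{-1}(U) = {d, e} ∉ τ_X ✗.
  U = {ε, ζ, η}: f^{-1}(U) = {b, c, d, e} ∈ τ_X ✓.
Found U = {ε, η} with f^{-1}(U) = {d, e} not in τ_X. Therefore f is NOT continuous.


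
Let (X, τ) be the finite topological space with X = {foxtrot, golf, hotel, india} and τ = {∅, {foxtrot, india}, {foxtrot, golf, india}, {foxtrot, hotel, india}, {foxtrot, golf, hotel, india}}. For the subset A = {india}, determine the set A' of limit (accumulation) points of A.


A' = {foxtrot, golf, hotel}

For each x ∈ X, list the open sets U ∈ τ with x ∈ U, then check whether U ∩ (A ∖ {x}) ≠ ∅ for every such U.
  x = foxtrot: opens ∋ x are {foxtrot, india}, {foxtrot, golf, india}, {foxtrot, hotel, india}, {foxtrot, golf, hotel, india}; each meets A ∖ {foxtrot}, so x IS a limit point.
  x = golf: opens ∋ x are {foxtrot, golf, india}, {foxtrot, golf, hotel, india}; each meets A ∖ {golf}, so x IS a limit point.
  x = hotel: opens ∋ x are {foxtrot, hotel, india}, {foxtrot, golf, hotel, india}; each meets A ∖ {hotel}, so x IS a limit point.
  x = india: open {foxtrot, india} ∋ x has {foxtrot, india} ∩ (A ∖ {india}) = ∅, so x is NOT a limit point.
Collecting: A' = {foxtrot, golf, hotel}.


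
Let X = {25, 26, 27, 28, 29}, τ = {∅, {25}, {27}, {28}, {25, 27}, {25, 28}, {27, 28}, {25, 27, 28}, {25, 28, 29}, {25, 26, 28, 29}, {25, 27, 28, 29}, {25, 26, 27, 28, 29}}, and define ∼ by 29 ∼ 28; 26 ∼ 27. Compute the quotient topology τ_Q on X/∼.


X/∼ = {[25], [26=27], [28=29]}; |τ_Q| = 4.

Equivalence classes: [25], [26=27], [28=29].
Quotient map π: X → X/∼ sends 25 ↦ [25], 26 ↦ [26=27], 27 ↦ [26=27], 28 ↦ [28=29], 29 ↦ [28=29].
For each subset V ⊆ X/∼, compute π^{-1}(V) ⊆ X and check whether π^{-1}(V) ∈ τ. V is open in τ_Q iff π^{-1}(V) ∈ τ.
  V = {}: π^{-1}(V) = ∅ ∈ τ ✓.
  V = {[25]}: π^{-1}(V) = {25} ∈ τ ✓.
  V = {[26=27]}: π^{-1}(V) = {26, 27} ∉ τ ✗.
  V = {[25], [26=27]}: π^{-1}(V) = {25, 26, 27} ∉ τ ✗.
  V = {[28=29]}: π^{-1}(V) = {28, 29} ∉ τ ✗.
  V = {[25], [28=29]}: π^{-1}(V) = {25, 28, 29} ∈ τ ✓.
  V = {[26=27], [28=29]}: π^{-1}(V) = {26, 27, 28, 29} ∉ τ ✗.
  V = {[25], [26=27], [28=29]}: π^{-1}(V) = {25, 26, 27, 28, 29} ∈ τ ✓.
Open sets in the quotient: τ_Q = {{}, {[25]}, {[25], [28=29]}, {[25], [26=27], [28=29]}} (4 elements).


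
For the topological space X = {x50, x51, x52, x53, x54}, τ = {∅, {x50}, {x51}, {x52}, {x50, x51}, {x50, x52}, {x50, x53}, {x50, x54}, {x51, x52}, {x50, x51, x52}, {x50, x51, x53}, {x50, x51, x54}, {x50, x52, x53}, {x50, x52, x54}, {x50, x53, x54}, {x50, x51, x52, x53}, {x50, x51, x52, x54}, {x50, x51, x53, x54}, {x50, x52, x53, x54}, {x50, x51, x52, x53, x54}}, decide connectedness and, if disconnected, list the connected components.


(X, τ) is disconnected; components = [{x51}, {x52}, {x50, x53, x54}].

Find clopen sets (U ∈ τ with X ∖ U ∈ τ):
  U = ∅, X ∖ U = {x50, x51, x52, x53, x54} — both open, so U is clopen.
  U = {x51}, X ∖ U = {x50, x52, x53, x54} — both open, so U is clopen.
  U = {x52}, X ∖ U = {x50, x51, x53, x54} — both open, so U is clopen.
  U = {x51, x52}, X ∖ U = {x50, x53, x54} — both open, so U is clopen.
  U = {x50, x53, x54}, X ∖ U = {x51, x52} — both open, so U is clopen.
  U = {x50, x51, x53, x54}, X ∖ U = {x52} — both open, so U is clopen.
  U = {x50, x52, x53, x54}, X ∖ U = {x51} — both open, so U is clopen.
  U = {x50, x51, x52, x53, x54}, X ∖ U = ∅ — both open, so U is clopen.
Nontrivial clopen(s) exist: e.g. {x51}. So (X, τ) is disconnected.
Compute connected components by grouping points that agree on all clopens:
  component: {x51}
  component: {x52}
  component: {x50, x53, x54}


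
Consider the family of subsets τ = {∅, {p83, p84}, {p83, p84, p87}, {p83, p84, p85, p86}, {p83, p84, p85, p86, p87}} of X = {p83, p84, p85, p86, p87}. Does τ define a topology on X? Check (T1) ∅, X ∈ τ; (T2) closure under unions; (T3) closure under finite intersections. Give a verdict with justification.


τ IS a topology on X.

Axiom (T1): ∅ ∈ τ? Yes; X ∈ τ? Yes.
Axiom (T2/T3): check pairwise unions and intersections of members of τ.
All pairwise intersections and unions checked — each lies in τ. Therefore τ satisfies (T1), (T2), (T3): it IS a topology on X.


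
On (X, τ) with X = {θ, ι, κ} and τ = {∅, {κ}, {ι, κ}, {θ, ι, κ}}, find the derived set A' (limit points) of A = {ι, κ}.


A' = {θ, ι}

For each x ∈ X, list the open sets U ∈ τ with x ∈ U, then check whether U ∩ (A ∖ {x}) ≠ ∅ for every such U.
  x = θ: opens ∋ x are {θ, ι, κ}; each meets A ∖ {θ}, so x IS a limit point.
  x = ι: opens ∋ x are {ι, κ}, {θ, ι, κ}; each meets A ∖ {ι}, so x IS a limit point.
  x = κ: open {κ} ∋ x has {κ} ∩ (A ∖ {κ}) = ∅, so x is NOT a limit point.
Collecting: A' = {θ, ι}.


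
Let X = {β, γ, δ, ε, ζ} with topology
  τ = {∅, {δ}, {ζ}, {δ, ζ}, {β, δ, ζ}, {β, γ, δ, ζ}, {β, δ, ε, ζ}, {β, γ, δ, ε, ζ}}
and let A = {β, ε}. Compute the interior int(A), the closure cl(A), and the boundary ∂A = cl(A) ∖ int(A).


int(A) = ∅, cl(A) = {β, γ, ε}, ∂A = {β, γ, ε}.

Closed sets in (X, τ) are complements of opens:
  closed(X, τ) = {∅, {γ}, {ε}, {γ, ε}, {β, γ, ε}, {β, γ, δ, ε}, {β, γ, ε, ζ}, {β, γ, δ, ε, ζ}}.
int(A) = ⋃ {U ∈ τ : U ⊆ A}. Opens contained in A: ∅.
Taking the union of these: int(A) = ∅.
cl(A) = ⋂ {C closed : A ⊆ C}. Closed sets containing A: {β, γ, ε}, {β, γ, δ, ε}, {β, γ, ε, ζ}, {β, γ, δ, ε, ζ}.
Intersecting these: cl(A) = {β, γ, ε}.
∂A = cl(A) ∖ int(A) = {β, γ, ε} ∖ ∅ = {β, γ, ε}.


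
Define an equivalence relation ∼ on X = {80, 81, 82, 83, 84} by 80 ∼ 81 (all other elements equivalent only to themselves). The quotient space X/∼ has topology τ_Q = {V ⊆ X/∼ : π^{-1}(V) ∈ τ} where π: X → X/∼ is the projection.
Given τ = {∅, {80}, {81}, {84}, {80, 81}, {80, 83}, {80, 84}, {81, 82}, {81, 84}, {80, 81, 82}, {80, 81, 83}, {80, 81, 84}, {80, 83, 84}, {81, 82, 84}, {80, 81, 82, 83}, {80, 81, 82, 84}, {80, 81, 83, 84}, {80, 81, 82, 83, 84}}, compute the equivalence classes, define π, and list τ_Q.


X/∼ = {[80=81], [82], [83], [84]}; |τ_Q| = 10.

Equivalence classes: [80=81], [82], [83], [84].
Quotient map π: X → X/∼ sends 80 ↦ [80=81], 81 ↦ [80=81], 82 ↦ [82], 83 ↦ [83], 84 ↦ [84].
For each subset V ⊆ X/∼, compute π^{-1}(V) ⊆ X and check whether π^{-1}(V) ∈ τ. V is open in τ_Q iff π^{-1}(V) ∈ τ.
  V = {}: π^{-1}(V) = ∅ ∈ τ ✓.
  V = {[80=81]}: π^{-1}(V) = {80, 81} ∈ τ ✓.
  V = {[82]}: π^{-1}(V) = {82} ∉ τ ✗.
  V = {[80=81], [82]}: π^{-1}(V) = {80, 81, 82} ∈ τ ✓.
  V = {[83]}: π^{-1}(V) = {83} ∉ τ ✗.
  V = {[80=81], [83]}: π^{-1}(V) = {80, 81, 83} ∈ τ ✓.
  V = {[82], [83]}: π^{-1}(V) = {82, 83} ∉ τ ✗.
  V = {[80=81], [82], [83]}: π^{-1}(V) = {80, 81, 82, 83} ∈ τ ✓.
  V = {[84]}: π^{-1}(V) = {84} ∈ τ ✓.
  V = {[80=81], [84]}: π^{-1}(V) = {80, 81, 84} ∈ τ ✓.
  V = {[82], [84]}: π^{-1}(V) = {82, 84} ∉ τ ✗.
  V = {[80=81], [82], [84]}: π^{-1}(V) = {80, 81, 82, 84} ∈ τ ✓.
  V = {[83], [84]}: π^{-1}(V) = {83, 84} ∉ τ ✗.
  V = {[80=81], [83], [84]}: π^{-1}(V) = {80, 81, 83, 84} ∈ τ ✓.
  V = {[82], [83], [84]}: π^{-1}(V) = {82, 83, 84} ∉ τ ✗.
  V = {[80=81], [82], [83], [84]}: π^{-1}(V) = {80, 81, 82, 83, 84} ∈ τ ✓.
Open sets in the quotient: τ_Q = {{}, {[80=81]}, {[80=81], [82]}, {[80=81], [83]}, {[80=81], [82], [83]}, {[84]}, {[80=81], [84]}, {[80=81], [82], [84]}, {[80=81], [83], [84]}, {[80=81], [82], [83], [84]}} (10 elements).
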